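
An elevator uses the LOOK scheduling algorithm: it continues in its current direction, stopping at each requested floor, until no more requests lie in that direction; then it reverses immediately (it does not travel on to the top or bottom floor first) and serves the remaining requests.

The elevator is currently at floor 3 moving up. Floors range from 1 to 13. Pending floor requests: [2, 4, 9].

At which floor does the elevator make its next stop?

Answer: 4

Derivation:
Current floor: 3, direction: up
Requests above: [4, 9]
Requests below: [2]
Moving up and requests lie above → nearest above is min([4, 9]) = 4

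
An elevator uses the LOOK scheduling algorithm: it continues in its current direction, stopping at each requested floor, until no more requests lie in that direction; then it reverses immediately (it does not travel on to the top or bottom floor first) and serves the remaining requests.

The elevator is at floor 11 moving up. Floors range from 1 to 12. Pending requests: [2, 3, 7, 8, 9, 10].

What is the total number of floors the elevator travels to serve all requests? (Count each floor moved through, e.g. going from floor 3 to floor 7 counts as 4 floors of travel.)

Answer: 9

Derivation:
Start at floor 11 moving up, LOOK stop order: [10, 9, 8, 7, 3, 2]
  11 → 10: |10-11| = 1, total = 1
  10 → 9: |9-10| = 1, total = 2
  9 → 8: |8-9| = 1, total = 3
  8 → 7: |7-8| = 1, total = 4
  7 → 3: |3-7| = 4, total = 8
  3 → 2: |2-3| = 1, total = 9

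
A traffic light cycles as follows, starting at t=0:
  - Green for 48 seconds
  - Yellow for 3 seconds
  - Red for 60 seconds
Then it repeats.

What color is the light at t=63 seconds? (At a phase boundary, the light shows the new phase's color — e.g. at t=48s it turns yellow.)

Answer: red

Derivation:
Cycle length = 48 + 3 + 60 = 111s
t = 63, phase_t = 63 mod 111 = 63
63 >= 51 → RED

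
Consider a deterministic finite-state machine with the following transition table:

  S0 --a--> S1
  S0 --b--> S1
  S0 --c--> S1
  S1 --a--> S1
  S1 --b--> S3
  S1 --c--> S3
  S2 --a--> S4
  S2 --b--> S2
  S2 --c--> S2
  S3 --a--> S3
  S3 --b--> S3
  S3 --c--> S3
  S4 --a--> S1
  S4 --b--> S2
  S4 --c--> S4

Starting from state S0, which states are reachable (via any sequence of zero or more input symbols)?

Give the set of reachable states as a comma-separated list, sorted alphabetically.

Answer: S0, S1, S3

Derivation:
BFS from S0:
  visit S0: S0--a-->S1 (new), S0--b-->S1 (seen), S0--c-->S1 (seen)
  visit S1: S1--a-->S1 (seen), S1--b-->S3 (new), S1--c-->S3 (seen)
  visit S3: S3--a-->S3 (seen), S3--b-->S3 (seen), S3--c-->S3 (seen)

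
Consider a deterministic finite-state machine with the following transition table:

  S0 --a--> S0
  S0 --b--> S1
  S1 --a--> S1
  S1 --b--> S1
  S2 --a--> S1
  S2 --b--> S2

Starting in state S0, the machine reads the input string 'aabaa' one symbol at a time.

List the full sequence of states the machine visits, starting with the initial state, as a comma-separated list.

Answer: S0, S0, S0, S1, S1, S1

Derivation:
Start: S0
  read 'a': S0 --a--> S0
  read 'a': S0 --a--> S0
  read 'b': S0 --b--> S1
  read 'a': S1 --a--> S1
  read 'a': S1 --a--> S1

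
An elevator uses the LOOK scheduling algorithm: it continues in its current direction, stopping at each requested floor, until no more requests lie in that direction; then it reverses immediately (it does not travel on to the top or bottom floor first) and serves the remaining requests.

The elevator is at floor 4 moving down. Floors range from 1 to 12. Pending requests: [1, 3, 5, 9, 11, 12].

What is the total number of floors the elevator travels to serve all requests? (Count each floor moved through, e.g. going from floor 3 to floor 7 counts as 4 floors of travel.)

Answer: 14

Derivation:
Start at floor 4 moving down, LOOK stop order: [3, 1, 5, 9, 11, 12]
  4 → 3: |3-4| = 1, total = 1
  3 → 1: |1-3| = 2, total = 3
  1 → 5: |5-1| = 4, total = 7
  5 → 9: |9-5| = 4, total = 11
  9 → 11: |11-9| = 2, total = 13
  11 → 12: |12-11| = 1, total = 14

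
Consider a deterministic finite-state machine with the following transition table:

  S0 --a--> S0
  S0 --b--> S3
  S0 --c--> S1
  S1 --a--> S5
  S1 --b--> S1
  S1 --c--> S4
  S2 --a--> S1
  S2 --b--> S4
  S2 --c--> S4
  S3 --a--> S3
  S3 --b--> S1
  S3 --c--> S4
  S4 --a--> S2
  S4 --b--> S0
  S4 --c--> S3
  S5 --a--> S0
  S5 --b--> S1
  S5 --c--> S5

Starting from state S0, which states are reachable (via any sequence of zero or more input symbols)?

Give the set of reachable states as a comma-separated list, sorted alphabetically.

BFS from S0:
  visit S0: S0--a-->S0 (seen), S0--b-->S3 (new), S0--c-->S1 (new)
  visit S3: S3--a-->S3 (seen), S3--b-->S1 (seen), S3--c-->S4 (new)
  visit S1: S1--a-->S5 (new), S1--b-->S1 (seen), S1--c-->S4 (seen)
  visit S4: S4--a-->S2 (new), S4--b-->S0 (seen), S4--c-->S3 (seen)
  visit S5: S5--a-->S0 (seen), S5--b-->S1 (seen), S5--c-->S5 (seen)
  visit S2: S2--a-->S1 (seen), S2--b-->S4 (seen), S2--c-->S4 (seen)

Answer: S0, S1, S2, S3, S4, S5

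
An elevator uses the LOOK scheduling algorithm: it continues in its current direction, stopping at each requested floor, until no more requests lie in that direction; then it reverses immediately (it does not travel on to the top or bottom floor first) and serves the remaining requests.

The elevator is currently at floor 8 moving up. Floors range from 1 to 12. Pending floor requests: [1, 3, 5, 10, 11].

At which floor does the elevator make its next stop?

Current floor: 8, direction: up
Requests above: [10, 11]
Requests below: [1, 3, 5]
Moving up and requests lie above → nearest above is min([10, 11]) = 10

Answer: 10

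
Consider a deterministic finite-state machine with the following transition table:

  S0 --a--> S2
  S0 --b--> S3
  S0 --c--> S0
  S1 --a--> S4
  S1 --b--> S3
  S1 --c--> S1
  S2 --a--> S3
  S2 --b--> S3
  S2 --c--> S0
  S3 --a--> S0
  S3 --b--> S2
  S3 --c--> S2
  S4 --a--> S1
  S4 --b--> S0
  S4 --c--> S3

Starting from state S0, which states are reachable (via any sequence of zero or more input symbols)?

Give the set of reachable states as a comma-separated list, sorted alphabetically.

BFS from S0:
  visit S0: S0--a-->S2 (new), S0--b-->S3 (new), S0--c-->S0 (seen)
  visit S2: S2--a-->S3 (seen), S2--b-->S3 (seen), S2--c-->S0 (seen)
  visit S3: S3--a-->S0 (seen), S3--b-->S2 (seen), S3--c-->S2 (seen)

Answer: S0, S2, S3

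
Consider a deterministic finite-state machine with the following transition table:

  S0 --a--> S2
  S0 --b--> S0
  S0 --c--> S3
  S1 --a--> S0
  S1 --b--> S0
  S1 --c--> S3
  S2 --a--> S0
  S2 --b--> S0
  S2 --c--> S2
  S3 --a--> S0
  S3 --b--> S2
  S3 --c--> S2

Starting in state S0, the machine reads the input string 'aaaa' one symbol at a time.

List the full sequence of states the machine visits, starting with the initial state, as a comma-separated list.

Start: S0
  read 'a': S0 --a--> S2
  read 'a': S2 --a--> S0
  read 'a': S0 --a--> S2
  read 'a': S2 --a--> S0

Answer: S0, S2, S0, S2, S0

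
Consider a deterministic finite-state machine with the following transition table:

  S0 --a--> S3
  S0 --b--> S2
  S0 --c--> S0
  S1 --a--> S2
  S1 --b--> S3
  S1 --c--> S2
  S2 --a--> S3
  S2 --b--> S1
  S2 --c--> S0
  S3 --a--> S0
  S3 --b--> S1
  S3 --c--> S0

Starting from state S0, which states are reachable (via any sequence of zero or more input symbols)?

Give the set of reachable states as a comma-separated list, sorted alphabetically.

Answer: S0, S1, S2, S3

Derivation:
BFS from S0:
  visit S0: S0--a-->S3 (new), S0--b-->S2 (new), S0--c-->S0 (seen)
  visit S3: S3--a-->S0 (seen), S3--b-->S1 (new), S3--c-->S0 (seen)
  visit S2: S2--a-->S3 (seen), S2--b-->S1 (seen), S2--c-->S0 (seen)
  visit S1: S1--a-->S2 (seen), S1--b-->S3 (seen), S1--c-->S2 (seen)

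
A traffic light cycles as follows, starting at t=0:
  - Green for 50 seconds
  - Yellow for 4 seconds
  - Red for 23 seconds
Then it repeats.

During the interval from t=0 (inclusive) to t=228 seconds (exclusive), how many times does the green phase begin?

Cycle = 50+4+23 = 77s
green phase starts at t = k*77 + 0 for k=0,1,2,...
Need k*77+0 < 228 → k < 2.961
k ∈ {0, ..., 2} → 3 starts

Answer: 3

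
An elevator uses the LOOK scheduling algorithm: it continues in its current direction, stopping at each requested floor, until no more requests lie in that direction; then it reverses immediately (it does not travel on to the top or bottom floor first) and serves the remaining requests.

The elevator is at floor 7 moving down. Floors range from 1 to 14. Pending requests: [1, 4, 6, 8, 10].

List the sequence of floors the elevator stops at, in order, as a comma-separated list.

Current: 7, moving DOWN
Serve below first (descending): [6, 4, 1]
Then reverse, serve above (ascending): [8, 10]

Answer: 6, 4, 1, 8, 10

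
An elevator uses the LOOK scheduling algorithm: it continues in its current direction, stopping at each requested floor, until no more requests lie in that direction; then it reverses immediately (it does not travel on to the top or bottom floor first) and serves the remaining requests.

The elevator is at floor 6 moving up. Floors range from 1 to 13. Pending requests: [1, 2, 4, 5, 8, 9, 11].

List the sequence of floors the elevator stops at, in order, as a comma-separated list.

Answer: 8, 9, 11, 5, 4, 2, 1

Derivation:
Current: 6, moving UP
Serve above first (ascending): [8, 9, 11]
Then reverse, serve below (descending): [5, 4, 2, 1]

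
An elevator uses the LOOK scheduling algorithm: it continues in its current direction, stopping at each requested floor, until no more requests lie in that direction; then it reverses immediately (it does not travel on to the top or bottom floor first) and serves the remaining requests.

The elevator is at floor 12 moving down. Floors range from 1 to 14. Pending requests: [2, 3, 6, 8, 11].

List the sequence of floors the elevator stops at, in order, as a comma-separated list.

Answer: 11, 8, 6, 3, 2

Derivation:
Current: 12, moving DOWN
Serve below first (descending): [11, 8, 6, 3, 2]
Then reverse, serve above (ascending): []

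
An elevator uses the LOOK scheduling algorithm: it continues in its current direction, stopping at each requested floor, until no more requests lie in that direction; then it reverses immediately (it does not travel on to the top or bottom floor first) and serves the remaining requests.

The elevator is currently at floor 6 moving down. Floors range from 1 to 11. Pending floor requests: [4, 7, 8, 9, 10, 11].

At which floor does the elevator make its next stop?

Current floor: 6, direction: down
Requests above: [7, 8, 9, 10, 11]
Requests below: [4]
Moving down and requests lie below → nearest below is max([4]) = 4

Answer: 4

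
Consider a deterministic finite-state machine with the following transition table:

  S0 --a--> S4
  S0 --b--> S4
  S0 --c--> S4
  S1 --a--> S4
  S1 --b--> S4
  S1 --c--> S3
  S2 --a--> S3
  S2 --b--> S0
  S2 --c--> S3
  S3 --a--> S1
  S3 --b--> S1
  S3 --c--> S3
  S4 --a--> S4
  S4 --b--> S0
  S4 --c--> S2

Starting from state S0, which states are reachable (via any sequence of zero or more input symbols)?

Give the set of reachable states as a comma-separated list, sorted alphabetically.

Answer: S0, S1, S2, S3, S4

Derivation:
BFS from S0:
  visit S0: S0--a-->S4 (new), S0--b-->S4 (seen), S0--c-->S4 (seen)
  visit S4: S4--a-->S4 (seen), S4--b-->S0 (seen), S4--c-->S2 (new)
  visit S2: S2--a-->S3 (new), S2--b-->S0 (seen), S2--c-->S3 (seen)
  visit S3: S3--a-->S1 (new), S3--b-->S1 (seen), S3--c-->S3 (seen)
  visit S1: S1--a-->S4 (seen), S1--b-->S4 (seen), S1--c-->S3 (seen)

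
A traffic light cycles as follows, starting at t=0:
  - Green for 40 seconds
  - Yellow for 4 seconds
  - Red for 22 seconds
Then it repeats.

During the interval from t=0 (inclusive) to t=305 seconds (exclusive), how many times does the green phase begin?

Answer: 5

Derivation:
Cycle = 40+4+22 = 66s
green phase starts at t = k*66 + 0 for k=0,1,2,...
Need k*66+0 < 305 → k < 4.621
k ∈ {0, ..., 4} → 5 starts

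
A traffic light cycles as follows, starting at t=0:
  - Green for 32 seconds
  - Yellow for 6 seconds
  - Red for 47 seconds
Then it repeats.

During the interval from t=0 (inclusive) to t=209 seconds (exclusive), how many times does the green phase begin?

Cycle = 32+6+47 = 85s
green phase starts at t = k*85 + 0 for k=0,1,2,...
Need k*85+0 < 209 → k < 2.459
k ∈ {0, ..., 2} → 3 starts

Answer: 3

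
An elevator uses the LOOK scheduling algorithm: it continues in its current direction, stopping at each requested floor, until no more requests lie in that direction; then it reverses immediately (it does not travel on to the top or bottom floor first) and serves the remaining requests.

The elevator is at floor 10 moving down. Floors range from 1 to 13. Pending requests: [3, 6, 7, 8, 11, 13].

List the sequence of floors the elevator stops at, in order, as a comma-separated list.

Answer: 8, 7, 6, 3, 11, 13

Derivation:
Current: 10, moving DOWN
Serve below first (descending): [8, 7, 6, 3]
Then reverse, serve above (ascending): [11, 13]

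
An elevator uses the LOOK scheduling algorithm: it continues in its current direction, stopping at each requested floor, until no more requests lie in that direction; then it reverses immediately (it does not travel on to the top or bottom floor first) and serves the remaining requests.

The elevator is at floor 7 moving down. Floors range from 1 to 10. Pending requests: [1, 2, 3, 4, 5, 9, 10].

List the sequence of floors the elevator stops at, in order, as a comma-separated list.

Current: 7, moving DOWN
Serve below first (descending): [5, 4, 3, 2, 1]
Then reverse, serve above (ascending): [9, 10]

Answer: 5, 4, 3, 2, 1, 9, 10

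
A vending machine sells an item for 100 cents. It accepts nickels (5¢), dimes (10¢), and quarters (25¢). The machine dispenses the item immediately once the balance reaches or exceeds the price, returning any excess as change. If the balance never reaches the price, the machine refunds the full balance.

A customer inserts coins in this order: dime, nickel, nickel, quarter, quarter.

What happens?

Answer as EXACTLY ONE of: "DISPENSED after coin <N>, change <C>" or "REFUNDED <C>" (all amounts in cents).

Price: 100¢
Coin 1 (dime, 10¢): balance = 10¢
Coin 2 (nickel, 5¢): balance = 15¢
Coin 3 (nickel, 5¢): balance = 20¢
Coin 4 (quarter, 25¢): balance = 45¢
Coin 5 (quarter, 25¢): balance = 70¢
All coins inserted, balance 70¢ < price 100¢ → REFUND 70¢

Answer: REFUNDED 70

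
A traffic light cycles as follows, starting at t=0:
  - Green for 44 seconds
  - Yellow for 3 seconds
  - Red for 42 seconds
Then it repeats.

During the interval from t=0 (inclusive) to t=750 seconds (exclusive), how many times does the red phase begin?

Cycle = 44+3+42 = 89s
red phase starts at t = k*89 + 47 for k=0,1,2,...
Need k*89+47 < 750 → k < 7.899
k ∈ {0, ..., 7} → 8 starts

Answer: 8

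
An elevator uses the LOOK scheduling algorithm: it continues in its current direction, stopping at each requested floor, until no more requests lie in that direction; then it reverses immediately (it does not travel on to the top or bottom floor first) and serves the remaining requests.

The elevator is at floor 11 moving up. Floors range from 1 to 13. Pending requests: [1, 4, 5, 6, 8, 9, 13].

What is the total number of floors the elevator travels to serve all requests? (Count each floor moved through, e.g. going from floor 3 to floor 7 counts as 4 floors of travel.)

Answer: 14

Derivation:
Start at floor 11 moving up, LOOK stop order: [13, 9, 8, 6, 5, 4, 1]
  11 → 13: |13-11| = 2, total = 2
  13 → 9: |9-13| = 4, total = 6
  9 → 8: |8-9| = 1, total = 7
  8 → 6: |6-8| = 2, total = 9
  6 → 5: |5-6| = 1, total = 10
  5 → 4: |4-5| = 1, total = 11
  4 → 1: |1-4| = 3, total = 14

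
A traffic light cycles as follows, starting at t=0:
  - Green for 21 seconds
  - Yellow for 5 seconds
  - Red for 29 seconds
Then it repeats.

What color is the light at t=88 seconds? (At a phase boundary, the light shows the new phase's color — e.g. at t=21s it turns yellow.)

Cycle length = 21 + 5 + 29 = 55s
t = 88, phase_t = 88 mod 55 = 33
33 >= 26 → RED

Answer: red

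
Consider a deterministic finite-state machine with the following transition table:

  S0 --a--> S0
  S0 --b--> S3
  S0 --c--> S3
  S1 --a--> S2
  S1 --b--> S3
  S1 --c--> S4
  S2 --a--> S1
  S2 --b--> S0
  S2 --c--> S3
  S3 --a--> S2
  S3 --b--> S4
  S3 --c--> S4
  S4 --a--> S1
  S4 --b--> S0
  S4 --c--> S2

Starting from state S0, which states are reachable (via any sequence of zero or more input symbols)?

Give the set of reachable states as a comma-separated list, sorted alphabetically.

Answer: S0, S1, S2, S3, S4

Derivation:
BFS from S0:
  visit S0: S0--a-->S0 (seen), S0--b-->S3 (new), S0--c-->S3 (seen)
  visit S3: S3--a-->S2 (new), S3--b-->S4 (new), S3--c-->S4 (seen)
  visit S2: S2--a-->S1 (new), S2--b-->S0 (seen), S2--c-->S3 (seen)
  visit S4: S4--a-->S1 (seen), S4--b-->S0 (seen), S4--c-->S2 (seen)
  visit S1: S1--a-->S2 (seen), S1--b-->S3 (seen), S1--c-->S4 (seen)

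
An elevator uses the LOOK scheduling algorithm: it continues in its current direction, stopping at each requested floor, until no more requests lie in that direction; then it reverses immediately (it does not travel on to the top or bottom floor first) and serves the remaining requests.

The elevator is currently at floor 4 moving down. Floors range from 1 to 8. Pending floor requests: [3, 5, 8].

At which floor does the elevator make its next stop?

Current floor: 4, direction: down
Requests above: [5, 8]
Requests below: [3]
Moving down and requests lie below → nearest below is max([3]) = 3

Answer: 3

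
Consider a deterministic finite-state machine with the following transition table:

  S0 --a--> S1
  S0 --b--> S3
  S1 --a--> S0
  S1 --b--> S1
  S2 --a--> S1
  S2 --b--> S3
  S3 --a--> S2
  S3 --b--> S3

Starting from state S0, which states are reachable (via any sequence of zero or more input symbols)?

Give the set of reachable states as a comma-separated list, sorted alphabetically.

BFS from S0:
  visit S0: S0--a-->S1 (new), S0--b-->S3 (new)
  visit S1: S1--a-->S0 (seen), S1--b-->S1 (seen)
  visit S3: S3--a-->S2 (new), S3--b-->S3 (seen)
  visit S2: S2--a-->S1 (seen), S2--b-->S3 (seen)

Answer: S0, S1, S2, S3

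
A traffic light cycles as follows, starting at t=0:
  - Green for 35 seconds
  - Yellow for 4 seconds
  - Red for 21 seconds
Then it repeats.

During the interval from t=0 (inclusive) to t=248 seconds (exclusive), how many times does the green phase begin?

Cycle = 35+4+21 = 60s
green phase starts at t = k*60 + 0 for k=0,1,2,...
Need k*60+0 < 248 → k < 4.133
k ∈ {0, ..., 4} → 5 starts

Answer: 5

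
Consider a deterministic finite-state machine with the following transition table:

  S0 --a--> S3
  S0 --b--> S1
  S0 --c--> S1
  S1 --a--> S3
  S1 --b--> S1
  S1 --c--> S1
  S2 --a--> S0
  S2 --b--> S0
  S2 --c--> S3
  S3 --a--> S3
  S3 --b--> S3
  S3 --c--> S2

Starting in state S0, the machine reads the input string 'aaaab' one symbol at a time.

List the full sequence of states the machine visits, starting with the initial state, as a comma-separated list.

Start: S0
  read 'a': S0 --a--> S3
  read 'a': S3 --a--> S3
  read 'a': S3 --a--> S3
  read 'a': S3 --a--> S3
  read 'b': S3 --b--> S3

Answer: S0, S3, S3, S3, S3, S3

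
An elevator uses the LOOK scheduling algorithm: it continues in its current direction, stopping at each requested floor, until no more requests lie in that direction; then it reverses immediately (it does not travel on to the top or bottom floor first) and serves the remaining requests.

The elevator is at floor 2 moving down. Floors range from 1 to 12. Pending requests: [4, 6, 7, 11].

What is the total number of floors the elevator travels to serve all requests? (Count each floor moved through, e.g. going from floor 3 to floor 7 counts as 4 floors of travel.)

Start at floor 2 moving down, LOOK stop order: [4, 6, 7, 11]
  2 → 4: |4-2| = 2, total = 2
  4 → 6: |6-4| = 2, total = 4
  6 → 7: |7-6| = 1, total = 5
  7 → 11: |11-7| = 4, total = 9

Answer: 9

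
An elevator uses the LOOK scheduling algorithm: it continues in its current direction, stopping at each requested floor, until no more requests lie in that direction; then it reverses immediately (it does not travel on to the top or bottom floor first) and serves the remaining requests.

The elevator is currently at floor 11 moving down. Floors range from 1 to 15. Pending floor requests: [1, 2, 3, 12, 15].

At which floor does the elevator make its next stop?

Answer: 3

Derivation:
Current floor: 11, direction: down
Requests above: [12, 15]
Requests below: [1, 2, 3]
Moving down and requests lie below → nearest below is max([1, 2, 3]) = 3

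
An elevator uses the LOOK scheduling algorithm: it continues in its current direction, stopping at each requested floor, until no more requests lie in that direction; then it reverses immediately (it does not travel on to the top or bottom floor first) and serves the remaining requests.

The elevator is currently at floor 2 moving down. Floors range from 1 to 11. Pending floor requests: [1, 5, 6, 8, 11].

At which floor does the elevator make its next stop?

Answer: 1

Derivation:
Current floor: 2, direction: down
Requests above: [5, 6, 8, 11]
Requests below: [1]
Moving down and requests lie below → nearest below is max([1]) = 1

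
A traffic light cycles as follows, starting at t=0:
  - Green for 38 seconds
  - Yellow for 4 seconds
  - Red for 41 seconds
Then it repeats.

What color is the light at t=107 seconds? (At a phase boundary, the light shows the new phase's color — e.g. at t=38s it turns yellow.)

Answer: green

Derivation:
Cycle length = 38 + 4 + 41 = 83s
t = 107, phase_t = 107 mod 83 = 24
24 < 38 (green end) → GREEN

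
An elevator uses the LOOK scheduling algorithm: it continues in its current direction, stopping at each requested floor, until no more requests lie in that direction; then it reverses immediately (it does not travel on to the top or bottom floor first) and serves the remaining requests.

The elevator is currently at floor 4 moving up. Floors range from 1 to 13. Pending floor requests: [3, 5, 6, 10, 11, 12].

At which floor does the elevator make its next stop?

Answer: 5

Derivation:
Current floor: 4, direction: up
Requests above: [5, 6, 10, 11, 12]
Requests below: [3]
Moving up and requests lie above → nearest above is min([5, 6, 10, 11, 12]) = 5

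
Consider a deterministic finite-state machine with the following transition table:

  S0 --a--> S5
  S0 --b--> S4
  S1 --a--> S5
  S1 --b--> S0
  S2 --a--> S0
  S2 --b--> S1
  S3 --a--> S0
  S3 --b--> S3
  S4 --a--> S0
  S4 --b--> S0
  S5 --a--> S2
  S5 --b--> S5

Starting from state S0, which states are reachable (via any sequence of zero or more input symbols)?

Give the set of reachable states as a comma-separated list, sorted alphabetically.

Answer: S0, S1, S2, S4, S5

Derivation:
BFS from S0:
  visit S0: S0--a-->S5 (new), S0--b-->S4 (new)
  visit S5: S5--a-->S2 (new), S5--b-->S5 (seen)
  visit S4: S4--a-->S0 (seen), S4--b-->S0 (seen)
  visit S2: S2--a-->S0 (seen), S2--b-->S1 (new)
  visit S1: S1--a-->S5 (seen), S1--b-->S0 (seen)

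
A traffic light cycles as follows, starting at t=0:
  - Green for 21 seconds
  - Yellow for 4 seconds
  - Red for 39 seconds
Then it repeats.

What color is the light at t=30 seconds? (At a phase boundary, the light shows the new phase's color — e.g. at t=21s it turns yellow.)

Answer: red

Derivation:
Cycle length = 21 + 4 + 39 = 64s
t = 30, phase_t = 30 mod 64 = 30
30 >= 25 → RED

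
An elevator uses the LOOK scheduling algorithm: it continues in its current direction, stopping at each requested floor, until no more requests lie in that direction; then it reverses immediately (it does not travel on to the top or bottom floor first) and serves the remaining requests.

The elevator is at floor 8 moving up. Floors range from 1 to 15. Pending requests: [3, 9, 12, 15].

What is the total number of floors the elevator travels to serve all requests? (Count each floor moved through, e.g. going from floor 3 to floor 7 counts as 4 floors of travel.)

Answer: 19

Derivation:
Start at floor 8 moving up, LOOK stop order: [9, 12, 15, 3]
  8 → 9: |9-8| = 1, total = 1
  9 → 12: |12-9| = 3, total = 4
  12 → 15: |15-12| = 3, total = 7
  15 → 3: |3-15| = 12, total = 19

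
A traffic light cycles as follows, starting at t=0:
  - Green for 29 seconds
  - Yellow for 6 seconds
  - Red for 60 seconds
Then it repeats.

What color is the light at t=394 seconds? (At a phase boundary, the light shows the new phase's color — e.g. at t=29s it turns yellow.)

Answer: green

Derivation:
Cycle length = 29 + 6 + 60 = 95s
t = 394, phase_t = 394 mod 95 = 14
14 < 29 (green end) → GREEN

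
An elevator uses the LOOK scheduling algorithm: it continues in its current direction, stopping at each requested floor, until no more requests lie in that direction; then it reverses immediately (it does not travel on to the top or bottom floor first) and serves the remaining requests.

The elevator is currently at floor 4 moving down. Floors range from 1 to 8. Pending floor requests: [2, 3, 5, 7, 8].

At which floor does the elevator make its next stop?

Answer: 3

Derivation:
Current floor: 4, direction: down
Requests above: [5, 7, 8]
Requests below: [2, 3]
Moving down and requests lie below → nearest below is max([2, 3]) = 3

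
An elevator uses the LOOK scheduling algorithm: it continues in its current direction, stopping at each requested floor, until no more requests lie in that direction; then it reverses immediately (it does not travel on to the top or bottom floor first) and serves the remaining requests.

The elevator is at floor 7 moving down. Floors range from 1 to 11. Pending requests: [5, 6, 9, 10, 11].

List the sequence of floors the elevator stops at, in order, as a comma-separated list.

Answer: 6, 5, 9, 10, 11

Derivation:
Current: 7, moving DOWN
Serve below first (descending): [6, 5]
Then reverse, serve above (ascending): [9, 10, 11]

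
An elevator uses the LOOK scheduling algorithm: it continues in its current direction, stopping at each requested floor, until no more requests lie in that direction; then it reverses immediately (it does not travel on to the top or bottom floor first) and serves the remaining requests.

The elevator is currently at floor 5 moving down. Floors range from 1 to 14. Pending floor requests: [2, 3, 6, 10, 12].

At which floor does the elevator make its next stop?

Answer: 3

Derivation:
Current floor: 5, direction: down
Requests above: [6, 10, 12]
Requests below: [2, 3]
Moving down and requests lie below → nearest below is max([2, 3]) = 3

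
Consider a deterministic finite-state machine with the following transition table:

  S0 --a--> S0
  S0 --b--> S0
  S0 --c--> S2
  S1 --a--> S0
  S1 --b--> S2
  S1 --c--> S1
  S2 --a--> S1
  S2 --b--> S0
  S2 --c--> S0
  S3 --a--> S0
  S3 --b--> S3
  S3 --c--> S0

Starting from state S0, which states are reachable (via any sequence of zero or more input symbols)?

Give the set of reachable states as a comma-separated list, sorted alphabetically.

Answer: S0, S1, S2

Derivation:
BFS from S0:
  visit S0: S0--a-->S0 (seen), S0--b-->S0 (seen), S0--c-->S2 (new)
  visit S2: S2--a-->S1 (new), S2--b-->S0 (seen), S2--c-->S0 (seen)
  visit S1: S1--a-->S0 (seen), S1--b-->S2 (seen), S1--c-->S1 (seen)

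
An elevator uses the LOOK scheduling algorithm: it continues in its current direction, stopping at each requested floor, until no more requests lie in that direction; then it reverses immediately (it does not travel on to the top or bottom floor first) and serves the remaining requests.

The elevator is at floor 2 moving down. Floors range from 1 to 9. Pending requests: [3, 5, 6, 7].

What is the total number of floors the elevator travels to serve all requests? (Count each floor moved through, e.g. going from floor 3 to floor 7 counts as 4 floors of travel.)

Answer: 5

Derivation:
Start at floor 2 moving down, LOOK stop order: [3, 5, 6, 7]
  2 → 3: |3-2| = 1, total = 1
  3 → 5: |5-3| = 2, total = 3
  5 → 6: |6-5| = 1, total = 4
  6 → 7: |7-6| = 1, total = 5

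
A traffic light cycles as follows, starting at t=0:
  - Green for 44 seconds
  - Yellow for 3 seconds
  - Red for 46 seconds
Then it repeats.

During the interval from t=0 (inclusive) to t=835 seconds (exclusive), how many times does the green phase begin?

Cycle = 44+3+46 = 93s
green phase starts at t = k*93 + 0 for k=0,1,2,...
Need k*93+0 < 835 → k < 8.978
k ∈ {0, ..., 8} → 9 starts

Answer: 9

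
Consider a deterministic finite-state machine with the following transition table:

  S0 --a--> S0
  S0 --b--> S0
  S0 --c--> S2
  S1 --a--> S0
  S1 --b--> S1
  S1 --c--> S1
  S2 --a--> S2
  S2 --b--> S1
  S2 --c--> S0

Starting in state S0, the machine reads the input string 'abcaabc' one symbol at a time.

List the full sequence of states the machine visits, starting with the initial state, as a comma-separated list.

Start: S0
  read 'a': S0 --a--> S0
  read 'b': S0 --b--> S0
  read 'c': S0 --c--> S2
  read 'a': S2 --a--> S2
  read 'a': S2 --a--> S2
  read 'b': S2 --b--> S1
  read 'c': S1 --c--> S1

Answer: S0, S0, S0, S2, S2, S2, S1, S1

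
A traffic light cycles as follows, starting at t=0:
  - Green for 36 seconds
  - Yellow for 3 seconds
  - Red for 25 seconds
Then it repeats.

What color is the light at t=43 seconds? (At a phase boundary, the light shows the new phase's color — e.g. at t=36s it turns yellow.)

Answer: red

Derivation:
Cycle length = 36 + 3 + 25 = 64s
t = 43, phase_t = 43 mod 64 = 43
43 >= 39 → RED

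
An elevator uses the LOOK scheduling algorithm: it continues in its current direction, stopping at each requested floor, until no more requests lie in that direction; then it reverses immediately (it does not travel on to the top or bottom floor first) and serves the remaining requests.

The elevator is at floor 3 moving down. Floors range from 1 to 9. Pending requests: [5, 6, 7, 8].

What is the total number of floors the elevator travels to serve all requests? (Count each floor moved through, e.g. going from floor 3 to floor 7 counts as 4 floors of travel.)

Start at floor 3 moving down, LOOK stop order: [5, 6, 7, 8]
  3 → 5: |5-3| = 2, total = 2
  5 → 6: |6-5| = 1, total = 3
  6 → 7: |7-6| = 1, total = 4
  7 → 8: |8-7| = 1, total = 5

Answer: 5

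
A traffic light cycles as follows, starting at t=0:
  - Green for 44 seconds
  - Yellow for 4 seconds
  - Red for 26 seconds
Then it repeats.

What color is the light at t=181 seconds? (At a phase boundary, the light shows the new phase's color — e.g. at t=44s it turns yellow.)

Answer: green

Derivation:
Cycle length = 44 + 4 + 26 = 74s
t = 181, phase_t = 181 mod 74 = 33
33 < 44 (green end) → GREEN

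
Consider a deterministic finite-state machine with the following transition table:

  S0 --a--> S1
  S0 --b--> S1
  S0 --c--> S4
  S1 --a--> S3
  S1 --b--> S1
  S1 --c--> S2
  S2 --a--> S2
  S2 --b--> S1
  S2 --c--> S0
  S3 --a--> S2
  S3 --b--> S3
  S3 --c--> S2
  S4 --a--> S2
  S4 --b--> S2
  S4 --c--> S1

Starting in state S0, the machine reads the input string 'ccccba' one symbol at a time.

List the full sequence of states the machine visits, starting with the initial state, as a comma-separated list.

Start: S0
  read 'c': S0 --c--> S4
  read 'c': S4 --c--> S1
  read 'c': S1 --c--> S2
  read 'c': S2 --c--> S0
  read 'b': S0 --b--> S1
  read 'a': S1 --a--> S3

Answer: S0, S4, S1, S2, S0, S1, S3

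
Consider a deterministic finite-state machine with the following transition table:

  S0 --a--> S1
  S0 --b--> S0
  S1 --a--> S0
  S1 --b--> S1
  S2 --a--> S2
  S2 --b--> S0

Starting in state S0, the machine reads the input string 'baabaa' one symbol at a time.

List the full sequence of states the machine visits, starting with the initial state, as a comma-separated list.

Answer: S0, S0, S1, S0, S0, S1, S0

Derivation:
Start: S0
  read 'b': S0 --b--> S0
  read 'a': S0 --a--> S1
  read 'a': S1 --a--> S0
  read 'b': S0 --b--> S0
  read 'a': S0 --a--> S1
  read 'a': S1 --a--> S0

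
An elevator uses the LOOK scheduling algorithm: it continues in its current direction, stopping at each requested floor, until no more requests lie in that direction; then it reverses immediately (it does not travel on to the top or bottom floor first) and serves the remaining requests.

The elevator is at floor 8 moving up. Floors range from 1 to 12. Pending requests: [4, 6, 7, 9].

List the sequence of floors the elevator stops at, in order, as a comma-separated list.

Current: 8, moving UP
Serve above first (ascending): [9]
Then reverse, serve below (descending): [7, 6, 4]

Answer: 9, 7, 6, 4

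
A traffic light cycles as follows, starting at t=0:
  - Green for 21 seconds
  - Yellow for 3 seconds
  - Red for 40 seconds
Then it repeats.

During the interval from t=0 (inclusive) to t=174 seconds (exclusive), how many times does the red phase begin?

Cycle = 21+3+40 = 64s
red phase starts at t = k*64 + 24 for k=0,1,2,...
Need k*64+24 < 174 → k < 2.344
k ∈ {0, ..., 2} → 3 starts

Answer: 3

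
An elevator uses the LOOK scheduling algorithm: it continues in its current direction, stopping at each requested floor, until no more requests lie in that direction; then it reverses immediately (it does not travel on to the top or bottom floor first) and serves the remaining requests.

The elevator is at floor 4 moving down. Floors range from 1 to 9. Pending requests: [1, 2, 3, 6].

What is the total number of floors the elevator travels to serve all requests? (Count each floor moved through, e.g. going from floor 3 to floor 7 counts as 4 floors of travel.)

Answer: 8

Derivation:
Start at floor 4 moving down, LOOK stop order: [3, 2, 1, 6]
  4 → 3: |3-4| = 1, total = 1
  3 → 2: |2-3| = 1, total = 2
  2 → 1: |1-2| = 1, total = 3
  1 → 6: |6-1| = 5, total = 8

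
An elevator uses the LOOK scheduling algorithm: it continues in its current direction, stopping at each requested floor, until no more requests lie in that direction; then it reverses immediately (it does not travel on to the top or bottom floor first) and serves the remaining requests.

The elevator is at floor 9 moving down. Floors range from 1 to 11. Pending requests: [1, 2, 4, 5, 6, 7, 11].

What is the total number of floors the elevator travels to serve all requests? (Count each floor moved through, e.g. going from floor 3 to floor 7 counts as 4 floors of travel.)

Start at floor 9 moving down, LOOK stop order: [7, 6, 5, 4, 2, 1, 11]
  9 → 7: |7-9| = 2, total = 2
  7 → 6: |6-7| = 1, total = 3
  6 → 5: |5-6| = 1, total = 4
  5 → 4: |4-5| = 1, total = 5
  4 → 2: |2-4| = 2, total = 7
  2 → 1: |1-2| = 1, total = 8
  1 → 11: |11-1| = 10, total = 18

Answer: 18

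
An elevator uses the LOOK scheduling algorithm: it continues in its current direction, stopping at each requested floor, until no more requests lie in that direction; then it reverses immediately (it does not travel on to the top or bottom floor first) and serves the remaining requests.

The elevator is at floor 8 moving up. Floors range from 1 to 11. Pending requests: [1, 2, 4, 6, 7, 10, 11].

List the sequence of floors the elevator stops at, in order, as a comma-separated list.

Current: 8, moving UP
Serve above first (ascending): [10, 11]
Then reverse, serve below (descending): [7, 6, 4, 2, 1]

Answer: 10, 11, 7, 6, 4, 2, 1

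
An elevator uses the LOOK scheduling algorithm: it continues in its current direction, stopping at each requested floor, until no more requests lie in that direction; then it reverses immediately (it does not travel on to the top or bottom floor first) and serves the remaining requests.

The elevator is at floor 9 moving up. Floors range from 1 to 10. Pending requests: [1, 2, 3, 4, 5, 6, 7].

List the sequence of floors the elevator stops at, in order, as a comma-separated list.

Current: 9, moving UP
Serve above first (ascending): []
Then reverse, serve below (descending): [7, 6, 5, 4, 3, 2, 1]

Answer: 7, 6, 5, 4, 3, 2, 1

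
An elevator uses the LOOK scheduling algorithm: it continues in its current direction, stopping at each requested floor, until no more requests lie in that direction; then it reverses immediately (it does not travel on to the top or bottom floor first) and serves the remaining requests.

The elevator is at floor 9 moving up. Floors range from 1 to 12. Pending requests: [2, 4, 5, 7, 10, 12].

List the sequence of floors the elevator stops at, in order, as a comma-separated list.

Answer: 10, 12, 7, 5, 4, 2

Derivation:
Current: 9, moving UP
Serve above first (ascending): [10, 12]
Then reverse, serve below (descending): [7, 5, 4, 2]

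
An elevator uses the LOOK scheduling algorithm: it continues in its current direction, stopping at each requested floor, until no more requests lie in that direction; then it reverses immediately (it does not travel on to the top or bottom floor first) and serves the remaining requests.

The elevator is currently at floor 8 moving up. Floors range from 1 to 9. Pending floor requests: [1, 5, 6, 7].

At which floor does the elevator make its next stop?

Answer: 7

Derivation:
Current floor: 8, direction: up
Requests above: []
Requests below: [1, 5, 6, 7]
Moving up but no requests above → reverse; nearest below is max([1, 5, 6, 7]) = 7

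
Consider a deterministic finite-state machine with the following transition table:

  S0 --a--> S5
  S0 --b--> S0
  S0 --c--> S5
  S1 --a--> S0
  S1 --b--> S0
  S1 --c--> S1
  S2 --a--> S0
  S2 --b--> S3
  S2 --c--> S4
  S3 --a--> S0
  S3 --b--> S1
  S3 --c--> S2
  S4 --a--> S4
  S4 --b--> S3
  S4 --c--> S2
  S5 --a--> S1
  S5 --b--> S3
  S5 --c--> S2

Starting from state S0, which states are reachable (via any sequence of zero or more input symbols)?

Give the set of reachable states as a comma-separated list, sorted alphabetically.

Answer: S0, S1, S2, S3, S4, S5

Derivation:
BFS from S0:
  visit S0: S0--a-->S5 (new), S0--b-->S0 (seen), S0--c-->S5 (seen)
  visit S5: S5--a-->S1 (new), S5--b-->S3 (new), S5--c-->S2 (new)
  visit S1: S1--a-->S0 (seen), S1--b-->S0 (seen), S1--c-->S1 (seen)
  visit S3: S3--a-->S0 (seen), S3--b-->S1 (seen), S3--c-->S2 (seen)
  visit S2: S2--a-->S0 (seen), S2--b-->S3 (seen), S2--c-->S4 (new)
  visit S4: S4--a-->S4 (seen), S4--b-->S3 (seen), S4--c-->S2 (seen)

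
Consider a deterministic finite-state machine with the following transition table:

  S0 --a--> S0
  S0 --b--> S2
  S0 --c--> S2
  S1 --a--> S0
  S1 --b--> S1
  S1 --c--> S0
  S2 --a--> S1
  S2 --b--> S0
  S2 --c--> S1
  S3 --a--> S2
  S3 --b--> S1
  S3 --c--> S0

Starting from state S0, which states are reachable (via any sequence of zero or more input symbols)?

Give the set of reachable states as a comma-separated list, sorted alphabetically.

BFS from S0:
  visit S0: S0--a-->S0 (seen), S0--b-->S2 (new), S0--c-->S2 (seen)
  visit S2: S2--a-->S1 (new), S2--b-->S0 (seen), S2--c-->S1 (seen)
  visit S1: S1--a-->S0 (seen), S1--b-->S1 (seen), S1--c-->S0 (seen)

Answer: S0, S1, S2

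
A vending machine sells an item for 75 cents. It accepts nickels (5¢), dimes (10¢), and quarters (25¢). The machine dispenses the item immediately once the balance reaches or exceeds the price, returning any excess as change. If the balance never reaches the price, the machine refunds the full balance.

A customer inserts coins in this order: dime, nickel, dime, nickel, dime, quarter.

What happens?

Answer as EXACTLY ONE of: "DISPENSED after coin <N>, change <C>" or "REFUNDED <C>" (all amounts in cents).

Price: 75¢
Coin 1 (dime, 10¢): balance = 10¢
Coin 2 (nickel, 5¢): balance = 15¢
Coin 3 (dime, 10¢): balance = 25¢
Coin 4 (nickel, 5¢): balance = 30¢
Coin 5 (dime, 10¢): balance = 40¢
Coin 6 (quarter, 25¢): balance = 65¢
All coins inserted, balance 65¢ < price 75¢ → REFUND 65¢

Answer: REFUNDED 65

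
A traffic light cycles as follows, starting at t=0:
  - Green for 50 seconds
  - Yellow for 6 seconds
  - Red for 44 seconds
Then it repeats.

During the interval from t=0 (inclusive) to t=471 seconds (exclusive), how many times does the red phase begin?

Answer: 5

Derivation:
Cycle = 50+6+44 = 100s
red phase starts at t = k*100 + 56 for k=0,1,2,...
Need k*100+56 < 471 → k < 4.150
k ∈ {0, ..., 4} → 5 starts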